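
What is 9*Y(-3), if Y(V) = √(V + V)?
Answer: 9*I*√6 ≈ 22.045*I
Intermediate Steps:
Y(V) = √2*√V (Y(V) = √(2*V) = √2*√V)
9*Y(-3) = 9*(√2*√(-3)) = 9*(√2*(I*√3)) = 9*(I*√6) = 9*I*√6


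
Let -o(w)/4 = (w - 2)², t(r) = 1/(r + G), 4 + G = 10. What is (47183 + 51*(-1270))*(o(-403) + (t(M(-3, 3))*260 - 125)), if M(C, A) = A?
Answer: 103864689055/9 ≈ 1.1541e+10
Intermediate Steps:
G = 6 (G = -4 + 10 = 6)
t(r) = 1/(6 + r) (t(r) = 1/(r + 6) = 1/(6 + r))
o(w) = -4*(-2 + w)² (o(w) = -4*(w - 2)² = -4*(-2 + w)²)
(47183 + 51*(-1270))*(o(-403) + (t(M(-3, 3))*260 - 125)) = (47183 + 51*(-1270))*(-4*(-2 - 403)² + (260/(6 + 3) - 125)) = (47183 - 64770)*(-4*(-405)² + (260/9 - 125)) = -17587*(-4*164025 + ((⅑)*260 - 125)) = -17587*(-656100 + (260/9 - 125)) = -17587*(-656100 - 865/9) = -17587*(-5905765/9) = 103864689055/9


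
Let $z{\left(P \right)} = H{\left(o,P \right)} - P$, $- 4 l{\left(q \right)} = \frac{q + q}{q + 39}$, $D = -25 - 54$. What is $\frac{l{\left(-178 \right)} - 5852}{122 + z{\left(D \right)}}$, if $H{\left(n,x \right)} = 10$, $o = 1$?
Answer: $- \frac{813517}{29329} \approx -27.738$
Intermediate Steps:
$D = -79$ ($D = -25 - 54 = -79$)
$l{\left(q \right)} = - \frac{q}{2 \left(39 + q\right)}$ ($l{\left(q \right)} = - \frac{\left(q + q\right) \frac{1}{q + 39}}{4} = - \frac{2 q \frac{1}{39 + q}}{4} = - \frac{q}{2 \left(39 + q\right)}$)
$z{\left(P \right)} = 10 - P$
$\frac{l{\left(-178 \right)} - 5852}{122 + z{\left(D \right)}} = \frac{\left(-1\right) \left(-178\right) \frac{1}{78 + 2 \left(-178\right)} - 5852}{122 + \left(10 - -79\right)} = \frac{\left(-1\right) \left(-178\right) \frac{1}{78 - 356} - 5852}{122 + \left(10 + 79\right)} = \frac{\left(-1\right) \left(-178\right) \frac{1}{-278} - 5852}{122 + 89} = \frac{\left(-1\right) \left(-178\right) \left(- \frac{1}{278}\right) - 5852}{211} = \left(- \frac{89}{139} - 5852\right) \frac{1}{211} = \left(- \frac{813517}{139}\right) \frac{1}{211} = - \frac{813517}{29329}$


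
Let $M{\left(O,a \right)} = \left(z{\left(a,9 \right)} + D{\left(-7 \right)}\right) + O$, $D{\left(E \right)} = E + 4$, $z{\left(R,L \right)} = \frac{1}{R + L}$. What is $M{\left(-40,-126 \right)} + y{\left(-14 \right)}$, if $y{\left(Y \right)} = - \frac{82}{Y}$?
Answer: $- \frac{30427}{819} \approx -37.151$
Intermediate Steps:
$z{\left(R,L \right)} = \frac{1}{L + R}$
$D{\left(E \right)} = 4 + E$
$M{\left(O,a \right)} = -3 + O + \frac{1}{9 + a}$ ($M{\left(O,a \right)} = \left(\frac{1}{9 + a} + \left(4 - 7\right)\right) + O = \left(\frac{1}{9 + a} - 3\right) + O = \left(-3 + \frac{1}{9 + a}\right) + O = -3 + O + \frac{1}{9 + a}$)
$M{\left(-40,-126 \right)} + y{\left(-14 \right)} = \frac{1 + \left(-3 - 40\right) \left(9 - 126\right)}{9 - 126} - \frac{82}{-14} = \frac{1 - -5031}{-117} - - \frac{41}{7} = - \frac{1 + 5031}{117} + \frac{41}{7} = \left(- \frac{1}{117}\right) 5032 + \frac{41}{7} = - \frac{5032}{117} + \frac{41}{7} = - \frac{30427}{819}$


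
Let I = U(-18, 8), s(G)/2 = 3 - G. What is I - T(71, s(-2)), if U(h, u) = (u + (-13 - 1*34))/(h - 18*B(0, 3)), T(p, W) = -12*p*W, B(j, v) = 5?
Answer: 306733/36 ≈ 8520.4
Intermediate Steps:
s(G) = 6 - 2*G (s(G) = 2*(3 - G) = 6 - 2*G)
T(p, W) = -12*W*p
U(h, u) = (-47 + u)/(-90 + h) (U(h, u) = (u + (-13 - 1*34))/(h - 18*5) = (u + (-13 - 34))/(h - 90) = (u - 47)/(-90 + h) = (-47 + u)/(-90 + h))
I = 13/36 (I = (-47 + 8)/(-90 - 18) = -39/(-108) = -1/108*(-39) = 13/36 ≈ 0.36111)
I - T(71, s(-2)) = 13/36 - (-12)*(6 - 2*(-2))*71 = 13/36 - (-12)*(6 + 4)*71 = 13/36 - (-12)*10*71 = 13/36 - 1*(-8520) = 13/36 + 8520 = 306733/36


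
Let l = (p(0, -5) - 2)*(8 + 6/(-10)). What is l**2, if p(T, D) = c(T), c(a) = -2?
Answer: 21904/25 ≈ 876.16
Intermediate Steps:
p(T, D) = -2
l = -148/5 (l = (-2 - 2)*(8 + 6/(-10)) = -4*(8 + 6*(-1/10)) = -4*(8 - 3/5) = -4*37/5 = -148/5 ≈ -29.600)
l**2 = (-148/5)**2 = 21904/25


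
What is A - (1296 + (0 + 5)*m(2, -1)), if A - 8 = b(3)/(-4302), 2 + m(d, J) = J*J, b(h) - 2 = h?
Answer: -5519471/4302 ≈ -1283.0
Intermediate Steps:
b(h) = 2 + h
m(d, J) = -2 + J² (m(d, J) = -2 + J*J = -2 + J²)
A = 34411/4302 (A = 8 + (2 + 3)/(-4302) = 8 + 5*(-1/4302) = 8 - 5/4302 = 34411/4302 ≈ 7.9988)
A - (1296 + (0 + 5)*m(2, -1)) = 34411/4302 - (1296 + (0 + 5)*(-2 + (-1)²)) = 34411/4302 - (1296 + 5*(-2 + 1)) = 34411/4302 - (1296 + 5*(-1)) = 34411/4302 - (1296 - 5) = 34411/4302 - 1*1291 = 34411/4302 - 1291 = -5519471/4302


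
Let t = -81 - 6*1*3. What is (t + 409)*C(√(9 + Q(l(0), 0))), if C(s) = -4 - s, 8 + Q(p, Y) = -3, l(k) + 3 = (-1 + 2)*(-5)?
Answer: -1240 - 310*I*√2 ≈ -1240.0 - 438.41*I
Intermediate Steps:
l(k) = -8 (l(k) = -3 + (-1 + 2)*(-5) = -3 + 1*(-5) = -3 - 5 = -8)
Q(p, Y) = -11 (Q(p, Y) = -8 - 3 = -11)
t = -99 (t = -81 - 6*3 = -81 - 18 = -99)
(t + 409)*C(√(9 + Q(l(0), 0))) = (-99 + 409)*(-4 - √(9 - 11)) = 310*(-4 - √(-2)) = 310*(-4 - I*√2) = -1240 - 310*I*√2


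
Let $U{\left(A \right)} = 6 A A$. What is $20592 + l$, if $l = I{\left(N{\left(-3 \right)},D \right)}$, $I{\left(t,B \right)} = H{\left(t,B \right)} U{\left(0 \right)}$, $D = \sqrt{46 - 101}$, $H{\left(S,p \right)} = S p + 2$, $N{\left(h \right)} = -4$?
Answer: $20592$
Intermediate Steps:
$U{\left(A \right)} = 6 A^{2}$
$H{\left(S,p \right)} = 2 + S p$
$D = i \sqrt{55}$ ($D = \sqrt{-55} = i \sqrt{55} \approx 7.4162 i$)
$I{\left(t,B \right)} = 0$ ($I{\left(t,B \right)} = \left(2 + t B\right) 6 \cdot 0^{2} = \left(2 + B t\right) 6 \cdot 0 = \left(2 + B t\right) 0 = 0$)
$l = 0$
$20592 + l = 20592 + 0 = 20592$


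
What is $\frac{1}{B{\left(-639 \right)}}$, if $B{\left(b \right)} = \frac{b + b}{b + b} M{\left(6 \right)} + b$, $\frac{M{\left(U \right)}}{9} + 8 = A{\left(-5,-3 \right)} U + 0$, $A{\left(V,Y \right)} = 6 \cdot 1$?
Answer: $- \frac{1}{387} \approx -0.002584$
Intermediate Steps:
$A{\left(V,Y \right)} = 6$
$M{\left(U \right)} = -72 + 54 U$ ($M{\left(U \right)} = -72 + 9 \left(6 U + 0\right) = -72 + 9 \cdot 6 U = -72 + 54 U$)
$B{\left(b \right)} = 252 + b$ ($B{\left(b \right)} = \frac{b + b}{b + b} \left(-72 + 54 \cdot 6\right) + b = \frac{2 b}{2 b} \left(-72 + 324\right) + b = 2 b \frac{1}{2 b} 252 + b = 1 \cdot 252 + b = 252 + b$)
$\frac{1}{B{\left(-639 \right)}} = \frac{1}{252 - 639} = \frac{1}{-387} = - \frac{1}{387}$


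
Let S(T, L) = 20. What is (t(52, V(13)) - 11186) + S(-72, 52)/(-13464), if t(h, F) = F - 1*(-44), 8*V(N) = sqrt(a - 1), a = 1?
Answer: -37503977/3366 ≈ -11142.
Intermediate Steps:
V(N) = 0 (V(N) = sqrt(1 - 1)/8 = sqrt(0)/8 = (1/8)*0 = 0)
t(h, F) = 44 + F (t(h, F) = F + 44 = 44 + F)
(t(52, V(13)) - 11186) + S(-72, 52)/(-13464) = ((44 + 0) - 11186) + 20/(-13464) = (44 - 11186) + 20*(-1/13464) = -11142 - 5/3366 = -37503977/3366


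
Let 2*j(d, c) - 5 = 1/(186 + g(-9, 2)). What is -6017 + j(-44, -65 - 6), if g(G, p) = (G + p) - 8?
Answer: -1028479/171 ≈ -6014.5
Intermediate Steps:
g(G, p) = -8 + G + p
j(d, c) = 428/171 (j(d, c) = 5/2 + 1/(2*(186 + (-8 - 9 + 2))) = 5/2 + 1/(2*(186 - 15)) = 5/2 + (½)/171 = 5/2 + (½)*(1/171) = 5/2 + 1/342 = 428/171)
-6017 + j(-44, -65 - 6) = -6017 + 428/171 = -1028479/171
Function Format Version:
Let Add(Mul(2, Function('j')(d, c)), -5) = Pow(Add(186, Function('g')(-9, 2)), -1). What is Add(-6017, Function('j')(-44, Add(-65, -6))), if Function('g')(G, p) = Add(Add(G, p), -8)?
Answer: Rational(-1028479, 171) ≈ -6014.5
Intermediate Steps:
Function('g')(G, p) = Add(-8, G, p)
Function('j')(d, c) = Rational(428, 171) (Function('j')(d, c) = Add(Rational(5, 2), Mul(Rational(1, 2), Pow(Add(186, Add(-8, -9, 2)), -1))) = Add(Rational(5, 2), Mul(Rational(1, 2), Pow(Add(186, -15), -1))) = Add(Rational(5, 2), Mul(Rational(1, 2), Pow(171, -1))) = Add(Rational(5, 2), Mul(Rational(1, 2), Rational(1, 171))) = Add(Rational(5, 2), Rational(1, 342)) = Rational(428, 171))
Add(-6017, Function('j')(-44, Add(-65, -6))) = Add(-6017, Rational(428, 171)) = Rational(-1028479, 171)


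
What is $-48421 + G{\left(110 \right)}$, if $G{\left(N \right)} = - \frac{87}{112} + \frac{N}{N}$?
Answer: $- \frac{5423127}{112} \approx -48421.0$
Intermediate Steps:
$G{\left(N \right)} = \frac{25}{112}$ ($G{\left(N \right)} = \left(-87\right) \frac{1}{112} + 1 = - \frac{87}{112} + 1 = \frac{25}{112}$)
$-48421 + G{\left(110 \right)} = -48421 + \frac{25}{112} = - \frac{5423127}{112}$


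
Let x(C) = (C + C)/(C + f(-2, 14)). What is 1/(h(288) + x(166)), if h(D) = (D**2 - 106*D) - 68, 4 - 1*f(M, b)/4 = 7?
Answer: 77/4030962 ≈ 1.9102e-5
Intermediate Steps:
f(M, b) = -12 (f(M, b) = 16 - 4*7 = 16 - 28 = -12)
h(D) = -68 + D**2 - 106*D
x(C) = 2*C/(-12 + C) (x(C) = (C + C)/(C - 12) = (2*C)/(-12 + C) = 2*C/(-12 + C))
1/(h(288) + x(166)) = 1/((-68 + 288**2 - 106*288) + 2*166/(-12 + 166)) = 1/((-68 + 82944 - 30528) + 2*166/154) = 1/(52348 + 2*166*(1/154)) = 1/(52348 + 166/77) = 1/(4030962/77) = 77/4030962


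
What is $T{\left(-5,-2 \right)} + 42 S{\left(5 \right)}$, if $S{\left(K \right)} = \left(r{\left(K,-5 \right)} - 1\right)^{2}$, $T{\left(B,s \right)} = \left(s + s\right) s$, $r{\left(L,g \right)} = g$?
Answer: $1520$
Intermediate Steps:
$T{\left(B,s \right)} = 2 s^{2}$ ($T{\left(B,s \right)} = 2 s s = 2 s^{2}$)
$S{\left(K \right)} = 36$ ($S{\left(K \right)} = \left(-5 - 1\right)^{2} = \left(-6\right)^{2} = 36$)
$T{\left(-5,-2 \right)} + 42 S{\left(5 \right)} = 2 \left(-2\right)^{2} + 42 \cdot 36 = 2 \cdot 4 + 1512 = 8 + 1512 = 1520$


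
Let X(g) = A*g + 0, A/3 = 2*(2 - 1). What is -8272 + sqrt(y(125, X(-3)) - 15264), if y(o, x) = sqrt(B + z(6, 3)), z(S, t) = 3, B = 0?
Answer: -8272 + I*sqrt(15264 - sqrt(3)) ≈ -8272.0 + 123.54*I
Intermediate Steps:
A = 6 (A = 3*(2*(2 - 1)) = 3*(2*1) = 3*2 = 6)
X(g) = 6*g (X(g) = 6*g + 0 = 6*g)
y(o, x) = sqrt(3) (y(o, x) = sqrt(0 + 3) = sqrt(3))
-8272 + sqrt(y(125, X(-3)) - 15264) = -8272 + sqrt(sqrt(3) - 15264) = -8272 + sqrt(-15264 + sqrt(3))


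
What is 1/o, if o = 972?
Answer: 1/972 ≈ 0.0010288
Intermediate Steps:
1/o = 1/972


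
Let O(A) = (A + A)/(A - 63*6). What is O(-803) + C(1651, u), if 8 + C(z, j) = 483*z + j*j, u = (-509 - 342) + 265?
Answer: 1347311207/1181 ≈ 1.1408e+6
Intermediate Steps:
u = -586 (u = -851 + 265 = -586)
C(z, j) = -8 + j² + 483*z (C(z, j) = -8 + (483*z + j*j) = -8 + (483*z + j²) = -8 + (j² + 483*z) = -8 + j² + 483*z)
O(A) = 2*A/(-378 + A) (O(A) = (2*A)/(A - 378) = (2*A)/(-378 + A) = 2*A/(-378 + A))
O(-803) + C(1651, u) = 2*(-803)/(-378 - 803) + (-8 + (-586)² + 483*1651) = 2*(-803)/(-1181) + (-8 + 343396 + 797433) = 2*(-803)*(-1/1181) + 1140821 = 1606/1181 + 1140821 = 1347311207/1181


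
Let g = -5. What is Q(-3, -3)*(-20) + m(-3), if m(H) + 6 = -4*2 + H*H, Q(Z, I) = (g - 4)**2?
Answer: -1625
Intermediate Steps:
Q(Z, I) = 81 (Q(Z, I) = (-5 - 4)**2 = (-9)**2 = 81)
m(H) = -14 + H**2 (m(H) = -6 + (-4*2 + H*H) = -6 + (-8 + H**2) = -14 + H**2)
Q(-3, -3)*(-20) + m(-3) = 81*(-20) + (-14 + (-3)**2) = -1620 + (-14 + 9) = -1620 - 5 = -1625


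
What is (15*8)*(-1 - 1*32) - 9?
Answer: -3969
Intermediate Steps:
(15*8)*(-1 - 1*32) - 9 = 120*(-1 - 32) - 9 = 120*(-33) - 9 = -3960 - 9 = -3969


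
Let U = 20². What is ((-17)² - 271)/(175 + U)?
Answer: 18/575 ≈ 0.031304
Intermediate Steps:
U = 400
((-17)² - 271)/(175 + U) = ((-17)² - 271)/(175 + 400) = (289 - 271)/575 = 18*(1/575) = 18/575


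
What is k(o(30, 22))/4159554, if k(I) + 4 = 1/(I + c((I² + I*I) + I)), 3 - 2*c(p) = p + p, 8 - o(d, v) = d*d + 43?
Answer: -2331265/2424255317323 ≈ -9.6164e-7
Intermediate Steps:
o(d, v) = -35 - d² (o(d, v) = 8 - (d*d + 43) = 8 - (d² + 43) = 8 - (43 + d²) = 8 + (-43 - d²) = -35 - d²)
c(p) = 3/2 - p (c(p) = 3/2 - (p + p)/2 = 3/2 - p)
k(I) = -4 + 1/(3/2 - 2*I²) (k(I) = -4 + 1/(I + (3/2 - ((I² + I*I) + I))) = -4 + 1/(I + (3/2 - ((I² + I²) + I))) = -4 + 1/(I + (3/2 - (2*I² + I))) = -4 + 1/(I + (3/2 - (I + 2*I²))) = -4 + 1/(I + (3/2 + (-I - 2*I²))) = -4 + 1/(I + (3/2 - I - 2*I²)) = -4 + 1/(3/2 - 2*I²))
k(o(30, 22))/4159554 = (2*(5 - 8*(-35 - 1*30²)²)/(-3 + 4*(-35 - 1*30²)²))/4159554 = (2*(5 - 8*(-35 - 1*900)²)/(-3 + 4*(-35 - 1*900)²))*(1/4159554) = (2*(5 - 8*(-35 - 900)²)/(-3 + 4*(-35 - 900)²))*(1/4159554) = (2*(5 - 8*(-935)²)/(-3 + 4*(-935)²))*(1/4159554) = (2*(5 - 8*874225)/(-3 + 4*874225))*(1/4159554) = (2*(5 - 6993800)/(-3 + 3496900))*(1/4159554) = (2*(-6993795)/3496897)*(1/4159554) = (2*(1/3496897)*(-6993795))*(1/4159554) = -13987590/3496897*1/4159554 = -2331265/2424255317323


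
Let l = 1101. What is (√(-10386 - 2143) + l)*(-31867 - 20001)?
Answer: -57106668 - 51868*I*√12529 ≈ -5.7107e+7 - 5.8057e+6*I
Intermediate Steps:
(√(-10386 - 2143) + l)*(-31867 - 20001) = (√(-10386 - 2143) + 1101)*(-31867 - 20001) = (√(-12529) + 1101)*(-51868) = (I*√12529 + 1101)*(-51868) = (1101 + I*√12529)*(-51868) = -57106668 - 51868*I*√12529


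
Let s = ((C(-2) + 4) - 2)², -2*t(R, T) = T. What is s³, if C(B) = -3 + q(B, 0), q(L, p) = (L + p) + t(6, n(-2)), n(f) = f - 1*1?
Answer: 729/64 ≈ 11.391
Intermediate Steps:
n(f) = -1 + f (n(f) = f - 1 = -1 + f)
t(R, T) = -T/2
q(L, p) = 3/2 + L + p (q(L, p) = (L + p) - (-1 - 2)/2 = (L + p) - ½*(-3) = (L + p) + 3/2 = 3/2 + L + p)
C(B) = -3/2 + B (C(B) = -3 + (3/2 + B + 0) = -3 + (3/2 + B) = -3/2 + B)
s = 9/4 (s = (((-3/2 - 2) + 4) - 2)² = ((-7/2 + 4) - 2)² = (½ - 2)² = (-3/2)² = 9/4 ≈ 2.2500)
s³ = (9/4)³ = 729/64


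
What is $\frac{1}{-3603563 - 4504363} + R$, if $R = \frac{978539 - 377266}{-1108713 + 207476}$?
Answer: $- \frac{4875077891035}{7307162904462} \approx -0.66716$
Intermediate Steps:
$R = - \frac{601273}{901237}$ ($R = \frac{601273}{-901237} = 601273 \left(- \frac{1}{901237}\right) = - \frac{601273}{901237} \approx -0.66716$)
$\frac{1}{-3603563 - 4504363} + R = \frac{1}{-3603563 - 4504363} - \frac{601273}{901237} = \frac{1}{-8107926} - \frac{601273}{901237} = - \frac{1}{8107926} - \frac{601273}{901237} = - \frac{4875077891035}{7307162904462}$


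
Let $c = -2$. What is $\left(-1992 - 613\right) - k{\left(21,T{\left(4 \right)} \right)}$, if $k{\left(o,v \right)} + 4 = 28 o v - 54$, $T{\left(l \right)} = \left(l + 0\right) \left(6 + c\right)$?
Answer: $-11955$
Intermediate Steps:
$T{\left(l \right)} = 4 l$ ($T{\left(l \right)} = \left(l + 0\right) \left(6 - 2\right) = l 4 = 4 l$)
$k{\left(o,v \right)} = -58 + 28 o v$ ($k{\left(o,v \right)} = -4 + \left(28 o v - 54\right) = -4 + \left(-54 + 28 o v\right) = -58 + 28 o v$)
$\left(-1992 - 613\right) - k{\left(21,T{\left(4 \right)} \right)} = \left(-1992 - 613\right) - \left(-58 + 28 \cdot 21 \cdot 4 \cdot 4\right) = -2605 - \left(-58 + 28 \cdot 21 \cdot 16\right) = -2605 - \left(-58 + 9408\right) = -2605 - 9350 = -11955$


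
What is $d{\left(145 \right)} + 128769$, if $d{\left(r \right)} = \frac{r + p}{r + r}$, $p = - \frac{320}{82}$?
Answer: $\frac{306213839}{2378} \approx 1.2877 \cdot 10^{5}$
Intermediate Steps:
$p = - \frac{160}{41}$ ($p = \left(-320\right) \frac{1}{82} = - \frac{160}{41} \approx -3.9024$)
$d{\left(r \right)} = \frac{- \frac{160}{41} + r}{2 r}$ ($d{\left(r \right)} = \frac{r - \frac{160}{41}}{r + r} = \frac{- \frac{160}{41} + r}{2 r}$)
$d{\left(145 \right)} + 128769 = \frac{-160 + 41 \cdot 145}{82 \cdot 145} + 128769 = \frac{1}{82} \cdot \frac{1}{145} \left(-160 + 5945\right) + 128769 = \frac{1}{82} \cdot \frac{1}{145} \cdot 5785 + 128769 = \frac{1157}{2378} + 128769 = \frac{306213839}{2378}$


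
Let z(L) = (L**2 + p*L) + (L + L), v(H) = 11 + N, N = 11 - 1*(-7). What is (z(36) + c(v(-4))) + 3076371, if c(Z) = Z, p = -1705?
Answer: 3016388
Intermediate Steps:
N = 18 (N = 11 + 7 = 18)
v(H) = 29 (v(H) = 11 + 18 = 29)
z(L) = L**2 - 1703*L (z(L) = (L**2 - 1705*L) + (L + L) = (L**2 - 1705*L) + 2*L = L**2 - 1703*L)
(z(36) + c(v(-4))) + 3076371 = (36*(-1703 + 36) + 29) + 3076371 = (36*(-1667) + 29) + 3076371 = (-60012 + 29) + 3076371 = -59983 + 3076371 = 3016388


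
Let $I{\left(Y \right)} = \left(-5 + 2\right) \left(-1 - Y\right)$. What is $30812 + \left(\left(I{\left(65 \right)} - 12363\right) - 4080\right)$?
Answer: $14567$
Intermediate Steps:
$I{\left(Y \right)} = 3 + 3 Y$ ($I{\left(Y \right)} = - 3 \left(-1 - Y\right) = 3 + 3 Y$)
$30812 + \left(\left(I{\left(65 \right)} - 12363\right) - 4080\right) = 30812 + \left(\left(\left(3 + 3 \cdot 65\right) - 12363\right) - 4080\right) = 30812 + \left(\left(\left(3 + 195\right) - 12363\right) - 4080\right) = 30812 + \left(\left(198 - 12363\right) - 4080\right) = 30812 - 16245 = 14567$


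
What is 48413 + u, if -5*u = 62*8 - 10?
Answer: 241579/5 ≈ 48316.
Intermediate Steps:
u = -486/5 (u = -(62*8 - 10)/5 = -(496 - 10)/5 = -⅕*486 = -486/5 ≈ -97.200)
48413 + u = 48413 - 486/5 = 241579/5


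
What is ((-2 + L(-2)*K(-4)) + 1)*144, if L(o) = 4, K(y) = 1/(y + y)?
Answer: -216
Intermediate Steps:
K(y) = 1/(2*y)
((-2 + L(-2)*K(-4)) + 1)*144 = ((-2 + 4*((½)/(-4))) + 1)*144 = ((-2 + 4*((½)*(-¼))) + 1)*144 = ((-2 + 4*(-⅛)) + 1)*144 = ((-2 - ½) + 1)*144 = (-5/2 + 1)*144 = -3/2*144 = -216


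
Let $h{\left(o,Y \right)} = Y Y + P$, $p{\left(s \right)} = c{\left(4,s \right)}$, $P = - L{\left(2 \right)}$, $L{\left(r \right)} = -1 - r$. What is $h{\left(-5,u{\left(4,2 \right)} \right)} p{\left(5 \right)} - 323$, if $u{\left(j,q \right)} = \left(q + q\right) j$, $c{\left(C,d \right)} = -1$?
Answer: $-582$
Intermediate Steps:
$P = 3$ ($P = - (-1 - 2) = \left(-1\right) \left(-3\right) = 3$)
$u{\left(j,q \right)} = 2 j q$ ($u{\left(j,q \right)} = 2 q j = 2 j q$)
$p{\left(s \right)} = -1$
$h{\left(o,Y \right)} = 3 + Y^{2}$ ($h{\left(o,Y \right)} = Y Y + 3 = Y^{2} + 3 = 3 + Y^{2}$)
$h{\left(-5,u{\left(4,2 \right)} \right)} p{\left(5 \right)} - 323 = \left(3 + \left(2 \cdot 4 \cdot 2\right)^{2}\right) \left(-1\right) - 323 = \left(3 + 16^{2}\right) \left(-1\right) - 323 = \left(3 + 256\right) \left(-1\right) - 323 = 259 \left(-1\right) - 323 = -259 - 323 = -582$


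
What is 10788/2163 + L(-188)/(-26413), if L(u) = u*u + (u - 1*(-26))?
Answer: 69614926/19043773 ≈ 3.6555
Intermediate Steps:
L(u) = 26 + u + u² (L(u) = u² + (u + 26) = u² + (26 + u) = 26 + u + u²)
10788/2163 + L(-188)/(-26413) = 10788/2163 + (26 - 188 + (-188)²)/(-26413) = 10788*(1/2163) + (26 - 188 + 35344)*(-1/26413) = 3596/721 + 35182*(-1/26413) = 3596/721 - 35182/26413 = 69614926/19043773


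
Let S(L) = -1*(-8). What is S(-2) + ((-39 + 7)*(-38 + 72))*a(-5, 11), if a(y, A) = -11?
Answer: 11976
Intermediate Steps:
S(L) = 8
S(-2) + ((-39 + 7)*(-38 + 72))*a(-5, 11) = 8 + ((-39 + 7)*(-38 + 72))*(-11) = 8 - 32*34*(-11) = 8 - 1088*(-11) = 8 + 11968 = 11976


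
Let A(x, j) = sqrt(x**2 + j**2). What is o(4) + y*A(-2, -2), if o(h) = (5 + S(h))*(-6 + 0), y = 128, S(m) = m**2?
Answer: -126 + 256*sqrt(2) ≈ 236.04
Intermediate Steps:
o(h) = -30 - 6*h**2 (o(h) = (5 + h**2)*(-6 + 0) = (5 + h**2)*(-6) = -30 - 6*h**2)
A(x, j) = sqrt(j**2 + x**2)
o(4) + y*A(-2, -2) = (-30 - 6*4**2) + 128*sqrt((-2)**2 + (-2)**2) = (-30 - 6*16) + 128*sqrt(4 + 4) = (-30 - 96) + 128*sqrt(8) = -126 + 128*(2*sqrt(2)) = -126 + 256*sqrt(2)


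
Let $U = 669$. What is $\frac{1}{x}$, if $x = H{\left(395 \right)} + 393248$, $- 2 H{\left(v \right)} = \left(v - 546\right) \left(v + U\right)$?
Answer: $\frac{1}{473580} \approx 2.1116 \cdot 10^{-6}$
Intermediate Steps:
$H{\left(v \right)} = - \frac{\left(-546 + v\right) \left(669 + v\right)}{2}$ ($H{\left(v \right)} = - \frac{\left(v - 546\right) \left(v + 669\right)}{2} = - \frac{\left(-546 + v\right) \left(669 + v\right)}{2}$)
$x = 473580$ ($x = \left(182637 - \frac{48585}{2} - \frac{395^{2}}{2}\right) + 393248 = \left(182637 - \frac{48585}{2} - \frac{156025}{2}\right) + 393248 = 80332 + 393248 = 473580$)
$\frac{1}{x} = \frac{1}{473580}$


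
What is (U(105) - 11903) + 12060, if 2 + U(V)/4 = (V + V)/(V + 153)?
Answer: 6547/43 ≈ 152.26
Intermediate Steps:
U(V) = -8 + 8*V/(153 + V) (U(V) = -8 + 4*((V + V)/(V + 153)) = -8 + 4*((2*V)/(153 + V)) = -8 + 4*(2*V/(153 + V)) = -8 + 8*V/(153 + V))
(U(105) - 11903) + 12060 = (-1224/(153 + 105) - 11903) + 12060 = (-1224/258 - 11903) + 12060 = (-1224*1/258 - 11903) + 12060 = (-204/43 - 11903) + 12060 = -512033/43 + 12060 = 6547/43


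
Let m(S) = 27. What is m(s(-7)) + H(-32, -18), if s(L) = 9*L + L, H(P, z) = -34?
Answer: -7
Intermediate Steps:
s(L) = 10*L
m(s(-7)) + H(-32, -18) = 27 - 34 = -7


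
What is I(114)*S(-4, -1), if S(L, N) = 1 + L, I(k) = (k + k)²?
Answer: -155952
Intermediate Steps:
I(k) = 4*k² (I(k) = (2*k)² = 4*k²)
I(114)*S(-4, -1) = (4*114²)*(1 - 4) = (4*12996)*(-3) = 51984*(-3) = -155952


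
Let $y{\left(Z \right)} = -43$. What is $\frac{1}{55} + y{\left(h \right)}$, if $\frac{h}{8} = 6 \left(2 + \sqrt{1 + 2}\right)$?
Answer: $- \frac{2364}{55} \approx -42.982$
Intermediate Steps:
$h = 96 + 48 \sqrt{3}$ ($h = 8 \cdot 6 \left(2 + \sqrt{1 + 2}\right) = 8 \cdot 6 \left(2 + \sqrt{3}\right) = 8 \left(12 + 6 \sqrt{3}\right) = 96 + 48 \sqrt{3} \approx 179.14$)
$\frac{1}{55} + y{\left(h \right)} = \frac{1}{55} - 43 = - \frac{2364}{55}$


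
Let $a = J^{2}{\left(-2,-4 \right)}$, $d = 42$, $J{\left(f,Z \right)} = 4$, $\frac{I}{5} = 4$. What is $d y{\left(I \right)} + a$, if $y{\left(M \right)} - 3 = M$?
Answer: $982$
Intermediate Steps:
$I = 20$ ($I = 5 \cdot 4 = 20$)
$y{\left(M \right)} = 3 + M$
$a = 16$ ($a = 4^{2} = 16$)
$d y{\left(I \right)} + a = 42 \left(3 + 20\right) + 16 = 42 \cdot 23 + 16 = 966 + 16 = 982$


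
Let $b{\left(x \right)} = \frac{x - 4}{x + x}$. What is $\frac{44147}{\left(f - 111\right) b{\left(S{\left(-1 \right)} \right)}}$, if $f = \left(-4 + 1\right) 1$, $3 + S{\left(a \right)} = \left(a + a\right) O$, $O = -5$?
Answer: $- \frac{309029}{171} \approx -1807.2$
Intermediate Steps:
$S{\left(a \right)} = -3 - 10 a$ ($S{\left(a \right)} = -3 + \left(a + a\right) \left(-5\right) = -3 + 2 a \left(-5\right) = -3 - 10 a$)
$f = -3$ ($f = \left(-3\right) 1 = -3$)
$b{\left(x \right)} = \frac{-4 + x}{2 x}$
$\frac{44147}{\left(f - 111\right) b{\left(S{\left(-1 \right)} \right)}} = \frac{44147}{\left(-3 - 111\right) \frac{-4 - -7}{2 \left(-3 - -10\right)}} = \frac{44147}{\left(-114\right) \frac{-4 + \left(-3 + 10\right)}{2 \left(-3 + 10\right)}} = \frac{44147}{\left(-114\right) \frac{-4 + 7}{2 \cdot 7}} = \frac{44147}{\left(-114\right) \frac{1}{2} \cdot \frac{1}{7} \cdot 3} = \frac{44147}{\left(-114\right) \frac{3}{14}} = \frac{44147}{- \frac{171}{7}} = 44147 \left(- \frac{7}{171}\right) = - \frac{309029}{171}$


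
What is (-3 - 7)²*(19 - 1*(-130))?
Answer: 14900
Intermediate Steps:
(-3 - 7)²*(19 - 1*(-130)) = (-10)²*(19 + 130) = 100*149 = 14900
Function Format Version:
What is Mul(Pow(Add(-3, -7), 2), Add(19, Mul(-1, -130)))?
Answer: 14900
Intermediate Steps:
Mul(Pow(Add(-3, -7), 2), Add(19, Mul(-1, -130))) = Mul(Pow(-10, 2), Add(19, 130)) = Mul(100, 149) = 14900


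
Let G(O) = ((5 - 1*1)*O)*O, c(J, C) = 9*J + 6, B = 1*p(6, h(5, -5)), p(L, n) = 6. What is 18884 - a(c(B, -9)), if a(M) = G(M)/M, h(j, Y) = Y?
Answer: 18644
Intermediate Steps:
B = 6 (B = 1*6 = 6)
c(J, C) = 6 + 9*J
G(O) = 4*O**2 (G(O) = ((5 - 1)*O)*O = (4*O)*O = 4*O**2)
a(M) = 4*M (a(M) = (4*M**2)/M = 4*M)
18884 - a(c(B, -9)) = 18884 - 4*(6 + 9*6) = 18884 - 4*(6 + 54) = 18884 - 4*60 = 18884 - 1*240 = 18884 - 240 = 18644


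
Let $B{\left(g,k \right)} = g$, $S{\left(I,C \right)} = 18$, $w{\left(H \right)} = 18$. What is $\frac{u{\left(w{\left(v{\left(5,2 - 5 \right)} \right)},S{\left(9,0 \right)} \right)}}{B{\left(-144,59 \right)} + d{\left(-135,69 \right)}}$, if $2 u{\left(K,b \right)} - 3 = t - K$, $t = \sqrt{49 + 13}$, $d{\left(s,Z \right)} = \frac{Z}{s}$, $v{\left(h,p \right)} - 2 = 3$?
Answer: $\frac{675}{13006} - \frac{45 \sqrt{62}}{13006} \approx 0.024656$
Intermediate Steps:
$v{\left(h,p \right)} = 5$ ($v{\left(h,p \right)} = 2 + 3 = 5$)
$t = \sqrt{62} \approx 7.874$
$u{\left(K,b \right)} = \frac{3}{2} + \frac{\sqrt{62}}{2} - \frac{K}{2}$ ($u{\left(K,b \right)} = \frac{3}{2} + \frac{\sqrt{62} - K}{2} = \frac{3}{2} - \left(\frac{K}{2} - \frac{\sqrt{62}}{2}\right) = \frac{3}{2} + \frac{\sqrt{62}}{2} - \frac{K}{2}$)
$\frac{u{\left(w{\left(v{\left(5,2 - 5 \right)} \right)},S{\left(9,0 \right)} \right)}}{B{\left(-144,59 \right)} + d{\left(-135,69 \right)}} = \frac{\frac{3}{2} + \frac{\sqrt{62}}{2} - 9}{-144 + \frac{69}{-135}} = \frac{\frac{3}{2} + \frac{\sqrt{62}}{2} - 9}{-144 + 69 \left(- \frac{1}{135}\right)} = \frac{- \frac{15}{2} + \frac{\sqrt{62}}{2}}{-144 - \frac{23}{45}} = \frac{- \frac{15}{2} + \frac{\sqrt{62}}{2}}{- \frac{6503}{45}} = \left(- \frac{15}{2} + \frac{\sqrt{62}}{2}\right) \left(- \frac{45}{6503}\right) = \frac{675}{13006} - \frac{45 \sqrt{62}}{13006}$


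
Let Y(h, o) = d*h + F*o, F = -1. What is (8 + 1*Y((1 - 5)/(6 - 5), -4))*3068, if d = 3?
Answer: 0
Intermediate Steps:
Y(h, o) = -o + 3*h (Y(h, o) = 3*h - o = -o + 3*h)
(8 + 1*Y((1 - 5)/(6 - 5), -4))*3068 = (8 + 1*(-1*(-4) + 3*((1 - 5)/(6 - 5))))*3068 = (8 + 1*(4 + 3*(-4/1)))*3068 = (8 + 1*(4 + 3*(-4*1)))*3068 = (8 + 1*(4 + 3*(-4)))*3068 = (8 + 1*(4 - 12))*3068 = (8 + 1*(-8))*3068 = (8 - 8)*3068 = 0*3068 = 0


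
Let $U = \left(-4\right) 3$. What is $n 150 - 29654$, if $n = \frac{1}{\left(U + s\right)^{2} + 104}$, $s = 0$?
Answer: $- \frac{3677021}{124} \approx -29653.0$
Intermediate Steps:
$U = -12$
$n = \frac{1}{248}$ ($n = \frac{1}{\left(-12 + 0\right)^{2} + 104} = \frac{1}{\left(-12\right)^{2} + 104} = \frac{1}{144 + 104} = \frac{1}{248} \approx 0.0040323$)
$n 150 - 29654 = \frac{1}{248} \cdot 150 - 29654 = \frac{75}{124} - 29654 = - \frac{3677021}{124}$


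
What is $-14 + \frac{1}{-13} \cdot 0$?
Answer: $-14$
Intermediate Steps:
$-14 + \frac{1}{-13} \cdot 0 = -14 - 0 = -14 + 0 = -14$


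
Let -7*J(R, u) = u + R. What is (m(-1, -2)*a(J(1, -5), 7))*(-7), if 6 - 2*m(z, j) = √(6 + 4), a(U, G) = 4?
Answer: -84 + 14*√10 ≈ -39.728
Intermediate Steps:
J(R, u) = -R/7 - u/7 (J(R, u) = -(u + R)/7 = -(R + u)/7 = -R/7 - u/7)
m(z, j) = 3 - √10/2 (m(z, j) = 3 - √(6 + 4)/2 = 3 - √10/2)
(m(-1, -2)*a(J(1, -5), 7))*(-7) = ((3 - √10/2)*4)*(-7) = (12 - 2*√10)*(-7) = -84 + 14*√10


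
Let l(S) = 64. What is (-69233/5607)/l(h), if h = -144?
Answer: -69233/358848 ≈ -0.19293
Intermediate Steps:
(-69233/5607)/l(h) = -69233/5607/64 = -69233*1/5607*(1/64) = -69233/5607*1/64 = -69233/358848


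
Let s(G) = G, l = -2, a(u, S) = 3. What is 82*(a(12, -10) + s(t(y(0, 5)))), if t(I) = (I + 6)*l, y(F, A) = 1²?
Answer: -902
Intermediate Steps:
y(F, A) = 1
t(I) = -12 - 2*I (t(I) = (I + 6)*(-2) = (6 + I)*(-2) = -12 - 2*I)
82*(a(12, -10) + s(t(y(0, 5)))) = 82*(3 + (-12 - 2*1)) = 82*(3 + (-12 - 2)) = 82*(3 - 14) = 82*(-11) = -902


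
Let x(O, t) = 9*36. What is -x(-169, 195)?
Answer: -324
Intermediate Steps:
x(O, t) = 324
-x(-169, 195) = -1*324 = -324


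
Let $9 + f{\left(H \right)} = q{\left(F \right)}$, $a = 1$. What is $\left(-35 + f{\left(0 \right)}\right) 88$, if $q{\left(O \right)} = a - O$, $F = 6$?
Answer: $-4312$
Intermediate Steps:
$q{\left(O \right)} = 1 - O$
$f{\left(H \right)} = -14$ ($f{\left(H \right)} = -9 + \left(1 - 6\right) = -9 - 5 = -14$)
$\left(-35 + f{\left(0 \right)}\right) 88 = \left(-35 - 14\right) 88 = \left(-49\right) 88 = -4312$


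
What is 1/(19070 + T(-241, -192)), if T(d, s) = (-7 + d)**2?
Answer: 1/80574 ≈ 1.2411e-5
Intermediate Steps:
1/(19070 + T(-241, -192)) = 1/(19070 + (-7 - 241)**2) = 1/(19070 + (-248)**2) = 1/(19070 + 61504) = 1/80574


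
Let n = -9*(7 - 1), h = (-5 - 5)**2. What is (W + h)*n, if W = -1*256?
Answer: 8424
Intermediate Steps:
h = 100 (h = (-10)**2 = 100)
n = -54 (n = -9*6 = -54)
W = -256
(W + h)*n = (-256 + 100)*(-54) = -156*(-54) = 8424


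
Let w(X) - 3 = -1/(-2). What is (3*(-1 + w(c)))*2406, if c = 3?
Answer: 18045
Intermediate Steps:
w(X) = 7/2 (w(X) = 3 - 1/(-2) = 3 - 1*(-½) = 3 + ½ = 7/2)
(3*(-1 + w(c)))*2406 = (3*(-1 + 7/2))*2406 = (3*(5/2))*2406 = (15/2)*2406 = 18045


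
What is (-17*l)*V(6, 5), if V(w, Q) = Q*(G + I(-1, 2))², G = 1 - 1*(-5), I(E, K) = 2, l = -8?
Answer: 43520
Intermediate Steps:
G = 6 (G = 1 + 5 = 6)
V(w, Q) = 64*Q (V(w, Q) = Q*(6 + 2)² = Q*8² = Q*64 = 64*Q)
(-17*l)*V(6, 5) = (-17*(-8))*(64*5) = 136*320 = 43520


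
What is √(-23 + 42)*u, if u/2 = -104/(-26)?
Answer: 8*√19 ≈ 34.871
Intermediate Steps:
u = 8 (u = 2*(-104/(-26)) = 2*(-104*(-1/26)) = 2*4 = 8)
√(-23 + 42)*u = √(-23 + 42)*8 = √19*8 = 8*√19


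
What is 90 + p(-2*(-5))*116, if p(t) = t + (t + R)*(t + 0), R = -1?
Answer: 11690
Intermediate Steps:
p(t) = t + t*(-1 + t) (p(t) = t + (t - 1)*(t + 0) = t + (-1 + t)*t = t + t*(-1 + t))
90 + p(-2*(-5))*116 = 90 + (-2*(-5))**2*116 = 90 + 10**2*116 = 90 + 100*116 = 90 + 11600 = 11690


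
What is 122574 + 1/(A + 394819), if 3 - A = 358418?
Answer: 4462183897/36404 ≈ 1.2257e+5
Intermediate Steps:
A = -358415 (A = 3 - 1*358418 = 3 - 358418 = -358415)
122574 + 1/(A + 394819) = 122574 + 1/(-358415 + 394819) = 122574 + 1/36404 = 4462183897/36404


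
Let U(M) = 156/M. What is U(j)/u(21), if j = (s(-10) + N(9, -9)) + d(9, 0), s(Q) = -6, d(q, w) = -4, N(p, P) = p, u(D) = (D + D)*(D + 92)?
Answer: -26/791 ≈ -0.032870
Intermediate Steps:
u(D) = 2*D*(92 + D) (u(D) = (2*D)*(92 + D) = 2*D*(92 + D))
j = -1 (j = (-6 + 9) - 4 = 3 - 4 = -1)
U(j)/u(21) = (156/(-1))/((2*21*(92 + 21))) = (156*(-1))/((2*21*113)) = -156/4746 = -156*1/4746 = -26/791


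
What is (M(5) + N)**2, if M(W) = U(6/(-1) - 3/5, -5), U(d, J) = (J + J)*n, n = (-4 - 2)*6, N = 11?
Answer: 137641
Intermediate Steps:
n = -36 (n = -6*6 = -36)
U(d, J) = -72*J (U(d, J) = (J + J)*(-36) = (2*J)*(-36) = -72*J)
M(W) = 360 (M(W) = -72*(-5) = 360)
(M(5) + N)**2 = (360 + 11)**2 = 371**2 = 137641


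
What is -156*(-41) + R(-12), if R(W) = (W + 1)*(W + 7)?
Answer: 6451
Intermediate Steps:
R(W) = (1 + W)*(7 + W)
-156*(-41) + R(-12) = -156*(-41) + (7 + (-12)² + 8*(-12)) = 6396 + (7 + 144 - 96) = 6396 + 55 = 6451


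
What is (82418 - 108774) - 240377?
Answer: -266733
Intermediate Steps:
(82418 - 108774) - 240377 = -26356 - 240377 = -266733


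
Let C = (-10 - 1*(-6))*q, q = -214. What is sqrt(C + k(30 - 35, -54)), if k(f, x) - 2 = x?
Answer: 2*sqrt(201) ≈ 28.355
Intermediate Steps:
k(f, x) = 2 + x
C = 856 (C = (-10 - 1*(-6))*(-214) = (-10 + 6)*(-214) = -4*(-214) = 856)
sqrt(C + k(30 - 35, -54)) = sqrt(856 + (2 - 54)) = sqrt(856 - 52) = sqrt(804) = 2*sqrt(201)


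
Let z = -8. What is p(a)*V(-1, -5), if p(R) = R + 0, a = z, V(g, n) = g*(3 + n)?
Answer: -16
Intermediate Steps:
a = -8
p(R) = R
p(a)*V(-1, -5) = -(-8)*(3 - 5) = -(-8)*(-2) = -8*2 = -16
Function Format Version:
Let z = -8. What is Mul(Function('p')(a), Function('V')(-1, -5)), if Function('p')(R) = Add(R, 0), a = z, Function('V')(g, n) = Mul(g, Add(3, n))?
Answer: -16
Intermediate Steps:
a = -8
Function('p')(R) = R
Mul(Function('p')(a), Function('V')(-1, -5)) = Mul(-8, Mul(-1, Add(3, -5))) = Mul(-8, Mul(-1, -2)) = Mul(-8, 2) = -16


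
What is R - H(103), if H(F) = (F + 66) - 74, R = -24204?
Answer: -24299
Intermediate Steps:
H(F) = -8 + F (H(F) = (66 + F) - 74 = -8 + F)
R - H(103) = -24204 - (-8 + 103) = -24204 - 1*95 = -24204 - 95 = -24299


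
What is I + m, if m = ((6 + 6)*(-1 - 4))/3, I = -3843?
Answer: -3863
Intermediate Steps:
m = -20 (m = (12*(-5))*(⅓) = -60*⅓ = -20)
I + m = -3843 - 20 = -3863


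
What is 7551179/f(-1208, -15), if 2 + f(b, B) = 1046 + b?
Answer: -7551179/164 ≈ -46044.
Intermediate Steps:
f(b, B) = 1044 + b (f(b, B) = -2 + (1046 + b) = 1044 + b)
7551179/f(-1208, -15) = 7551179/(1044 - 1208) = 7551179/(-164) = 7551179*(-1/164) = -7551179/164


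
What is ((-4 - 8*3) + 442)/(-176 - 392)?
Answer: -207/284 ≈ -0.72887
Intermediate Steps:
((-4 - 8*3) + 442)/(-176 - 392) = ((-4 - 24) + 442)/(-568) = (-28 + 442)*(-1/568) = 414*(-1/568) = -207/284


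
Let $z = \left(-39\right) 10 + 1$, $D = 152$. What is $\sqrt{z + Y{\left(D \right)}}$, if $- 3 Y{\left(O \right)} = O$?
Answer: $\frac{i \sqrt{3957}}{3} \approx 20.968 i$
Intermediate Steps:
$Y{\left(O \right)} = - \frac{O}{3}$
$z = -389$ ($z = -390 + 1 = -389$)
$\sqrt{z + Y{\left(D \right)}} = \sqrt{-389 - \frac{152}{3}} = \sqrt{- \frac{1319}{3}} = \frac{i \sqrt{3957}}{3}$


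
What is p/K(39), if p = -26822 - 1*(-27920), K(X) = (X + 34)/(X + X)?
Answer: 85644/73 ≈ 1173.2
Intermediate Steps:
K(X) = (34 + X)/(2*X) (K(X) = (34 + X)/((2*X)) = (34 + X)*(1/(2*X)) = (34 + X)/(2*X))
p = 1098 (p = -26822 + 27920 = 1098)
p/K(39) = 1098/(((1/2)*(34 + 39)/39)) = 1098/(((1/2)*(1/39)*73)) = 1098/(73/78) = 1098*(78/73) = 85644/73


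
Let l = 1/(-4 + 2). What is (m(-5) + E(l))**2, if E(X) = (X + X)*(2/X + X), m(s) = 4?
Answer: 289/4 ≈ 72.250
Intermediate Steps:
l = -1/2 (l = 1/(-2) = -1/2 ≈ -0.50000)
E(X) = 2*X*(X + 2/X) (E(X) = (2*X)*(X + 2/X) = 2*X*(X + 2/X))
(m(-5) + E(l))**2 = (4 + (4 + 2*(-1/2)**2))**2 = (4 + (4 + 2*(1/4)))**2 = (4 + (4 + 1/2))**2 = (4 + 9/2)**2 = (17/2)**2 = 289/4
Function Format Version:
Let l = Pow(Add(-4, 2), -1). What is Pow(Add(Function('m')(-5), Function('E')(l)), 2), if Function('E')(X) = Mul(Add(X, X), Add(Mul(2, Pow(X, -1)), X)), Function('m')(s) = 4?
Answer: Rational(289, 4) ≈ 72.250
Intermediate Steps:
l = Rational(-1, 2) (l = Pow(-2, -1) = Rational(-1, 2) ≈ -0.50000)
Function('E')(X) = Mul(2, X, Add(X, Mul(2, Pow(X, -1)))) (Function('E')(X) = Mul(Mul(2, X), Add(X, Mul(2, Pow(X, -1)))) = Mul(2, X, Add(X, Mul(2, Pow(X, -1)))))
Pow(Add(Function('m')(-5), Function('E')(l)), 2) = Pow(Add(4, Add(4, Mul(2, Pow(Rational(-1, 2), 2)))), 2) = Pow(Add(4, Add(4, Mul(2, Rational(1, 4)))), 2) = Pow(Add(4, Add(4, Rational(1, 2))), 2) = Pow(Add(4, Rational(9, 2)), 2) = Pow(Rational(17, 2), 2) = Rational(289, 4)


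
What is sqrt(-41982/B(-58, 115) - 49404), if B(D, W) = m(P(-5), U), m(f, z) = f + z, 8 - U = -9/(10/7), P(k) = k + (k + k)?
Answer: 2*sqrt(129486)/7 ≈ 102.81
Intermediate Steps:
P(k) = 3*k (P(k) = k + 2*k = 3*k)
U = 143/10 (U = 8 - (-9)/(10/7) = 8 - (-9)/(10*(1/7)) = 8 - (-9)/10/7 = 8 - (-9)*7/10 = 8 - 1*(-63/10) = 8 + 63/10 = 143/10 ≈ 14.300)
B(D, W) = -7/10 (B(D, W) = 3*(-5) + 143/10 = -15 + 143/10 = -7/10)
sqrt(-41982/B(-58, 115) - 49404) = sqrt(-41982/(-7/10) - 49404) = sqrt(-41982*(-10/7) - 49404) = sqrt(419820/7 - 49404) = sqrt(73992/7) = 2*sqrt(129486)/7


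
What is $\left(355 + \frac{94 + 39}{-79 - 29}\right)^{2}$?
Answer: $\frac{1459774849}{11664} \approx 1.2515 \cdot 10^{5}$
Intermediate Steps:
$\left(355 + \frac{94 + 39}{-79 - 29}\right)^{2} = \left(355 + \frac{133}{-108}\right)^{2} = \left(355 + 133 \left(- \frac{1}{108}\right)\right)^{2} = \left(355 - \frac{133}{108}\right)^{2} = \left(\frac{38207}{108}\right)^{2} = \frac{1459774849}{11664}$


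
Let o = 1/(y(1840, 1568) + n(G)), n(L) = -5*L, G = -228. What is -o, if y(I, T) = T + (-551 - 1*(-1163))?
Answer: -1/3320 ≈ -0.00030120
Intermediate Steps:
y(I, T) = 612 + T (y(I, T) = T + (-551 + 1163) = T + 612 = 612 + T)
o = 1/3320 (o = 1/((612 + 1568) - 5*(-228)) = 1/(2180 + 1140) = 1/3320 ≈ 0.00030120)
-o = -1*1/3320 = -1/3320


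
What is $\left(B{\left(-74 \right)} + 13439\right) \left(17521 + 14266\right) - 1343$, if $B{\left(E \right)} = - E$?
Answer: $429536388$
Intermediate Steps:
$\left(B{\left(-74 \right)} + 13439\right) \left(17521 + 14266\right) - 1343 = \left(\left(-1\right) \left(-74\right) + 13439\right) \left(17521 + 14266\right) - 1343 = \left(74 + 13439\right) 31787 - 1343 = 13513 \cdot 31787 - 1343 = 429537731 - 1343 = 429536388$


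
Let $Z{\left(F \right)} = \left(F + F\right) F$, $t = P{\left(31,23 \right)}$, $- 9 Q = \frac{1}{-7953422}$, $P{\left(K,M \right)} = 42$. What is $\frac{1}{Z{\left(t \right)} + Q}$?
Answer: $\frac{71580798}{252537055345} \approx 0.00028345$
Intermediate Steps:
$Q = \frac{1}{71580798}$ ($Q = - \frac{1}{9 \left(-7953422\right)} = \left(- \frac{1}{9}\right) \left(- \frac{1}{7953422}\right) = \frac{1}{71580798} \approx 1.397 \cdot 10^{-8}$)
$t = 42$
$Z{\left(F \right)} = 2 F^{2}$ ($Z{\left(F \right)} = 2 F F = 2 F^{2}$)
$\frac{1}{Z{\left(t \right)} + Q} = \frac{1}{2 \cdot 42^{2} + \frac{1}{71580798}} = \frac{1}{2 \cdot 1764 + \frac{1}{71580798}} = \frac{1}{3528 + \frac{1}{71580798}} = \frac{1}{\frac{252537055345}{71580798}} = \frac{71580798}{252537055345}$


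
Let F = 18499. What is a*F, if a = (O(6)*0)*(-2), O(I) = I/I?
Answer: 0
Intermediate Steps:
O(I) = 1
a = 0 (a = (1*0)*(-2) = 0*(-2) = 0)
a*F = 0*18499 = 0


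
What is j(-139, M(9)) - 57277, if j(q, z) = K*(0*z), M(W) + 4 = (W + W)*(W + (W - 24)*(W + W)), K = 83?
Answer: -57277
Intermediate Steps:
M(W) = -4 + 2*W*(W + 2*W*(-24 + W)) (M(W) = -4 + (W + W)*(W + (W - 24)*(W + W)) = -4 + (2*W)*(W + (-24 + W)*(2*W)) = -4 + (2*W)*(W + 2*W*(-24 + W)) = -4 + 2*W*(W + 2*W*(-24 + W)))
j(q, z) = 0 (j(q, z) = 83*(0*z) = 83*0 = 0)
j(-139, M(9)) - 57277 = 0 - 57277 = -57277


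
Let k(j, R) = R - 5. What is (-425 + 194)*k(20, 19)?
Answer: -3234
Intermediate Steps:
k(j, R) = -5 + R
(-425 + 194)*k(20, 19) = (-425 + 194)*(-5 + 19) = -231*14 = -3234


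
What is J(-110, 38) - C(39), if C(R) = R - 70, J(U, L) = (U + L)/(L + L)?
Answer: 571/19 ≈ 30.053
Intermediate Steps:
J(U, L) = (L + U)/(2*L) (J(U, L) = (L + U)/((2*L)) = (L + U)*(1/(2*L)) = (L + U)/(2*L))
C(R) = -70 + R
J(-110, 38) - C(39) = (½)*(38 - 110)/38 - (-70 + 39) = (½)*(1/38)*(-72) - 1*(-31) = -18/19 + 31 = 571/19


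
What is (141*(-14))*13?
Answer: -25662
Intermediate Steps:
(141*(-14))*13 = -1974*13 = -25662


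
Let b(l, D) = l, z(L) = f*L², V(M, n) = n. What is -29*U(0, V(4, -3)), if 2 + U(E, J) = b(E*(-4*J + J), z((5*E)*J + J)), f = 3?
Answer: 58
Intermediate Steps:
z(L) = 3*L²
U(E, J) = -2 - 3*E*J (U(E, J) = -2 + E*(-4*J + J) = -2 + E*(-3*J) = -2 - 3*E*J)
-29*U(0, V(4, -3)) = -29*(-2 - 3*0*(-3)) = -29*(-2 + 0) = -29*(-2) = 58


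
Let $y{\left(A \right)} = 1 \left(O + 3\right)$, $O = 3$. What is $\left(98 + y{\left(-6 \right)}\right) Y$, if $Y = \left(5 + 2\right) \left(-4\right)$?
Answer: $-2912$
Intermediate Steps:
$y{\left(A \right)} = 6$ ($y{\left(A \right)} = 1 \left(3 + 3\right) = 1 \cdot 6 = 6$)
$Y = -28$ ($Y = 7 \left(-4\right) = -28$)
$\left(98 + y{\left(-6 \right)}\right) Y = \left(98 + 6\right) \left(-28\right) = 104 \left(-28\right) = -2912$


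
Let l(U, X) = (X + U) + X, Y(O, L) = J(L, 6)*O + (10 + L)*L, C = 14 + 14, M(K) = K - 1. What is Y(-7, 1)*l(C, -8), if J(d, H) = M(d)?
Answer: 132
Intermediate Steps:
M(K) = -1 + K
J(d, H) = -1 + d
C = 28
Y(O, L) = L*(10 + L) + O*(-1 + L) (Y(O, L) = (-1 + L)*O + (10 + L)*L = O*(-1 + L) + L*(10 + L) = L*(10 + L) + O*(-1 + L))
l(U, X) = U + 2*X (l(U, X) = (U + X) + X = U + 2*X)
Y(-7, 1)*l(C, -8) = (1² + 10*1 - 7*(-1 + 1))*(28 + 2*(-8)) = (1 + 10 - 7*0)*(28 - 16) = (1 + 10 + 0)*12 = 11*12 = 132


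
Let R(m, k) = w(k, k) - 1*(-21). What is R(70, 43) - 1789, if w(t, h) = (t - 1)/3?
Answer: -1754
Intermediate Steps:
w(t, h) = -⅓ + t/3 (w(t, h) = (-1 + t)*(⅓) = -⅓ + t/3)
R(m, k) = 62/3 + k/3 (R(m, k) = (-⅓ + k/3) - 1*(-21) = (-⅓ + k/3) + 21 = 62/3 + k/3)
R(70, 43) - 1789 = (62/3 + (⅓)*43) - 1789 = (62/3 + 43/3) - 1789 = 35 - 1789 = -1754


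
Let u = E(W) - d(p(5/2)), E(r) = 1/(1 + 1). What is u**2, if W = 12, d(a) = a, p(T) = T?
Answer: 4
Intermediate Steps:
E(r) = 1/2
u = -2 (u = 1/2 - 5/2 = -2)
u**2 = (-2)**2 = 4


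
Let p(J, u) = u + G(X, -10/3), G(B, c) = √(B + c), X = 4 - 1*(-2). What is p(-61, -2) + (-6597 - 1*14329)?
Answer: -20928 + 2*√6/3 ≈ -20926.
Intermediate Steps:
X = 6 (X = 4 + 2 = 6)
p(J, u) = u + 2*√6/3 (p(J, u) = u + √(6 - 10/3) = u + √(8/3) = u + 2*√6/3)
p(-61, -2) + (-6597 - 1*14329) = (-2 + 2*√6/3) + (-6597 - 1*14329) = (-2 + 2*√6/3) + (-6597 - 14329) = (-2 + 2*√6/3) - 20926 = -20928 + 2*√6/3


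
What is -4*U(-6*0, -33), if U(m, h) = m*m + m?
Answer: 0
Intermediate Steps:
U(m, h) = m + m² (U(m, h) = m² + m = m + m²)
-4*U(-6*0, -33) = -4*(-6*0)*(1 - 6*0) = -0*(1 + 0) = -0 = -4*0 = 0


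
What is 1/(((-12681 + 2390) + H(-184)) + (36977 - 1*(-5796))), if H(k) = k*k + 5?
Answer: 1/66343 ≈ 1.5073e-5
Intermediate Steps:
H(k) = 5 + k**2 (H(k) = k**2 + 5 = 5 + k**2)
1/(((-12681 + 2390) + H(-184)) + (36977 - 1*(-5796))) = 1/(((-12681 + 2390) + (5 + (-184)**2)) + (36977 - 1*(-5796))) = 1/((-10291 + (5 + 33856)) + (36977 + 5796)) = 1/((-10291 + 33861) + 42773) = 1/(23570 + 42773) = 1/66343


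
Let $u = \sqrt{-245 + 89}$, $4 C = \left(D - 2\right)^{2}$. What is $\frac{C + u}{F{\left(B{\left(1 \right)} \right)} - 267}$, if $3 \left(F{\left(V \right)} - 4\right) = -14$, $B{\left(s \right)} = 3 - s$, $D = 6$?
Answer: $- \frac{12}{803} - \frac{6 i \sqrt{39}}{803} \approx -0.014944 - 0.046663 i$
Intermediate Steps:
$F{\left(V \right)} = - \frac{2}{3}$ ($F{\left(V \right)} = 4 + \frac{1}{3} \left(-14\right) = 4 - \frac{14}{3} = - \frac{2}{3}$)
$C = 4$ ($C = \frac{\left(6 - 2\right)^{2}}{4} = \frac{4^{2}}{4} = \frac{1}{4} \cdot 16 = 4$)
$u = 2 i \sqrt{39}$ ($u = \sqrt{-156} = 2 i \sqrt{39} \approx 12.49 i$)
$\frac{C + u}{F{\left(B{\left(1 \right)} \right)} - 267} = \frac{4 + 2 i \sqrt{39}}{- \frac{2}{3} - 267} = \frac{4 + 2 i \sqrt{39}}{- \frac{803}{3}} = - \frac{3 \left(4 + 2 i \sqrt{39}\right)}{803} = - \frac{12}{803} - \frac{6 i \sqrt{39}}{803}$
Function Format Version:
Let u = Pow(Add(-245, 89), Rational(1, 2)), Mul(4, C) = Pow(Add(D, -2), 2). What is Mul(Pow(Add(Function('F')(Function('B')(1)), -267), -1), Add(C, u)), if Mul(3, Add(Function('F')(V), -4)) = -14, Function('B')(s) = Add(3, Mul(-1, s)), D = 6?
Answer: Add(Rational(-12, 803), Mul(Rational(-6, 803), I, Pow(39, Rational(1, 2)))) ≈ Add(-0.014944, Mul(-0.046663, I))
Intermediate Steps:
Function('F')(V) = Rational(-2, 3) (Function('F')(V) = Add(4, Mul(Rational(1, 3), -14)) = Add(4, Rational(-14, 3)) = Rational(-2, 3))
C = 4 (C = Mul(Rational(1, 4), Pow(Add(6, -2), 2)) = Mul(Rational(1, 4), Pow(4, 2)) = Mul(Rational(1, 4), 16) = 4)
u = Mul(2, I, Pow(39, Rational(1, 2))) (u = Pow(-156, Rational(1, 2)) = Mul(2, I, Pow(39, Rational(1, 2))) ≈ Mul(12.490, I))
Mul(Pow(Add(Function('F')(Function('B')(1)), -267), -1), Add(C, u)) = Mul(Pow(Add(Rational(-2, 3), -267), -1), Add(4, Mul(2, I, Pow(39, Rational(1, 2))))) = Mul(Pow(Rational(-803, 3), -1), Add(4, Mul(2, I, Pow(39, Rational(1, 2))))) = Mul(Rational(-3, 803), Add(4, Mul(2, I, Pow(39, Rational(1, 2))))) = Add(Rational(-12, 803), Mul(Rational(-6, 803), I, Pow(39, Rational(1, 2))))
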